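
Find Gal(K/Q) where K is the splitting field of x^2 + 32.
Gal(K/Q) = Z/2Z (cyclic of order 2)

x^2 + 32 is irreducible over Q since -32 is not a rational square. The splitting field Q(sqrt(-32)) has degree 2 over Q, and its unique nontrivial automorphism is sqrt(-32) ↦ -sqrt(-32). Hence Gal(Q(sqrt(-32))/Q) = Z/2Z.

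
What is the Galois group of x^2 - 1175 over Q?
Gal(K/Q) = Z/2Z (cyclic of order 2)

x^2 - 1175 is irreducible over Q since 1175 is not a rational square. The splitting field Q(sqrt(1175)) has degree 2 over Q, and its unique nontrivial automorphism is sqrt(1175) ↦ -sqrt(1175). Hence Gal(Q(sqrt(1175))/Q) = Z/2Z.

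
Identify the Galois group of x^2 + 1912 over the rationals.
Gal(K/Q) = Z/2Z (cyclic of order 2)

x^2 + 1912 is irreducible over Q since -1912 is not a rational square. The splitting field Q(sqrt(-1912)) has degree 2 over Q, and its unique nontrivial automorphism is sqrt(-1912) ↦ -sqrt(-1912). Hence Gal(Q(sqrt(-1912))/Q) = Z/2Z.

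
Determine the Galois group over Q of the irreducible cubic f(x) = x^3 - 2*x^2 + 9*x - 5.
Gal(K/Q) = S_3 (symmetric group of order 6)

Compute the discriminant of x^3 + (-2)*x^2 + (9)*x + (-5): Δ = -1807. Since Δ is not a rational square, the Galois group is not contained in A_3; it must be the full S_3 (irreducibility of the cubic rules out anything smaller).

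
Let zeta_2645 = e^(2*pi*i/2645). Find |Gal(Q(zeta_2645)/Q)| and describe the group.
|Gal(Q(zeta_2645)/Q)| = phi(2645) = 2024; group ≅ (Z/2645Z)^* ≅ Z/4Z × Z/506Z

The n-th cyclotomic polynomial Φ_2645(x) is the minimal polynomial of zeta_2645 over Q and has degree phi(2645) = 2024. So Q(zeta_2645) is a degree-2024 Galois extension with Galois group (Z/2645Z)^*. By CRT, (Z/2645Z)^* ≅ (Z/5Z)^* × (Z/529Z)^*. Each prime-power unit group is (Z/5Z)^* ≅ Z/4Z; (Z/529Z)^* ≅ Z/506Z. Hence Gal(Q(zeta_2645)/Q) ≅ Z/4Z × Z/506Z.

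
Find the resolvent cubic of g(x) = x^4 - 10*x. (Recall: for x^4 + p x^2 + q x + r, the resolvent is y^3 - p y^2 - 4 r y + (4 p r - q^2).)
h(y) = y^3 - 100

Identify coefficients: p = 0, q = -10, r = 0.
Plug into h(y) = y^3 - p y^2 - 4 r y + (4 p r - q^2):
  h(y) = y^3 - (0) y^2 - 4*(0) y + (4*(0)*(0) - (-10)^2)
       = y^3 + (0) y^2 + (0) y + (-100).
Simplifying: h(y) = y^3 - 100.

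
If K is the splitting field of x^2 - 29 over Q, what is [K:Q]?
[K:Q] = 2

The polynomial x^2 - 29 is irreducible over Q since 29 is not a perfect square. Its splitting field is Q(sqrt(29)), which has degree 2 over Q.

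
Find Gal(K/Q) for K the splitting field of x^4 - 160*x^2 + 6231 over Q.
Gal(K/Q) = V_4 (Klein four-group, Z/2Z × Z/2Z)

f factors as (x^2 - 67)(x^2 - 93), so the splitting field is K = Q(sqrt(67), sqrt(93)). The elements 67, 93, 6231 are all non-squares in Q, so sqrt(67) and sqrt(93) generate independent quadratic extensions. Thus [K:Q] = 4 and Gal(K/Q) is generated by the two order-2 automorphisms sqrt(67) ↦ -sqrt(67) and sqrt(93) ↦ -sqrt(93), giving V_4.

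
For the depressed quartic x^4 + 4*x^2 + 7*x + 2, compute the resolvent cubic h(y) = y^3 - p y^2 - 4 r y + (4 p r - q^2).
h(y) = y^3 - 4*y^2 - 8*y - 17

Identify coefficients: p = 4, q = 7, r = 2.
Plug into h(y) = y^3 - p y^2 - 4 r y + (4 p r - q^2):
  h(y) = y^3 - (4) y^2 - 4*(2) y + (4*(4)*(2) - (7)^2)
       = y^3 + (-4) y^2 + (-8) y + (-17).
Simplifying: h(y) = y^3 - 4*y^2 - 8*y - 17.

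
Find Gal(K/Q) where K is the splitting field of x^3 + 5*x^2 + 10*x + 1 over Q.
Gal(K/Q) = S_3 (symmetric group of order 6)

Compute the discriminant of x^3 + (5)*x^2 + (10)*x + (1): Δ = -1127. Since Δ is not a rational square, the Galois group is not contained in A_3; it must be the full S_3 (irreducibility of the cubic rules out anything smaller).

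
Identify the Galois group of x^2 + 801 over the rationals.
Gal(K/Q) = Z/2Z (cyclic of order 2)

x^2 + 801 is irreducible over Q since -801 is not a rational square. The splitting field Q(sqrt(-801)) has degree 2 over Q, and its unique nontrivial automorphism is sqrt(-801) ↦ -sqrt(-801). Hence Gal(Q(sqrt(-801))/Q) = Z/2Z.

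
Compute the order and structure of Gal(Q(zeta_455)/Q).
|Gal(Q(zeta_455)/Q)| = phi(455) = 288; group ≅ (Z/455Z)^* ≅ Z/4Z × Z/6Z × Z/12Z

The n-th cyclotomic polynomial Φ_455(x) is the minimal polynomial of zeta_455 over Q and has degree phi(455) = 288. So Q(zeta_455) is a degree-288 Galois extension with Galois group (Z/455Z)^*. By CRT, (Z/455Z)^* ≅ (Z/5Z)^* × (Z/7Z)^* × (Z/13Z)^*. Each prime-power unit group is (Z/5Z)^* ≅ Z/4Z; (Z/7Z)^* ≅ Z/6Z; (Z/13Z)^* ≅ Z/12Z. Hence Gal(Q(zeta_455)/Q) ≅ Z/4Z × Z/6Z × Z/12Z.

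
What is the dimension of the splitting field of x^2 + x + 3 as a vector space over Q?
[K:Q] = 2

The discriminant of x^2 + (1)*x + (3) is b^2 - 4c = 1 - (12) = -11. Since -11 is not a perfect square in Q, the polynomial is irreducible over Q. Its two roots generate a degree-2 extension, so [K:Q] = 2.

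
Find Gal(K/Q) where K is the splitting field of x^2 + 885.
Gal(K/Q) = Z/2Z (cyclic of order 2)

x^2 + 885 is irreducible over Q since -885 is not a rational square. The splitting field Q(sqrt(-885)) has degree 2 over Q, and its unique nontrivial automorphism is sqrt(-885) ↦ -sqrt(-885). Hence Gal(Q(sqrt(-885))/Q) = Z/2Z.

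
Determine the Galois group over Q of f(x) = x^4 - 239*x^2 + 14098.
Gal(K/Q) = V_4 (Klein four-group, Z/2Z × Z/2Z)

f factors as (x^2 - 133)(x^2 - 106), so the splitting field is K = Q(sqrt(133), sqrt(106)). The elements 133, 106, 14098 are all non-squares in Q, so sqrt(133) and sqrt(106) generate independent quadratic extensions. Thus [K:Q] = 4 and Gal(K/Q) is generated by the two order-2 automorphisms sqrt(133) ↦ -sqrt(133) and sqrt(106) ↦ -sqrt(106), giving V_4.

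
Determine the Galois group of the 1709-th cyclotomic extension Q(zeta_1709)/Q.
|Gal(Q(zeta_1709)/Q)| = phi(1709) = 1708; group ≅ (Z/1709Z)^* ≅ Z/1708Z

The n-th cyclotomic polynomial Φ_1709(x) is the minimal polynomial of zeta_1709 over Q and has degree phi(1709) = 1708. So Q(zeta_1709) is a degree-1708 Galois extension with Galois group (Z/1709Z)^*. (Z/1709Z)^* is cyclic since 1709 is an odd prime power (or 4). Hence Gal(Q(zeta_1709)/Q) ≅ Z/1708Z.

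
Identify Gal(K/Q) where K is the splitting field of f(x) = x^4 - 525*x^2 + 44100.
Gal(K/Q) = Z/2Z (cyclic of order 2)

f factors as (x^2 - 105)(x^2 - 420), so the splitting field is K = Q(sqrt(105), sqrt(420)). The squarefree part of 105 is 105 and the squarefree part of 420 is also 105, so sqrt(105) and sqrt(420) are both rational multiples of sqrt(105). Hence Q(sqrt(105)) = Q(sqrt(420)) = Q(sqrt(105)), and the splitting field collapses to a single degree-2 extension with Galois group Z/2Z.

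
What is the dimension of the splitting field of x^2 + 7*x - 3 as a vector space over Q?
[K:Q] = 2

The discriminant of x^2 + (7)*x + (-3) is b^2 - 4c = 49 - (-12) = 61. Since 61 is not a perfect square in Q, the polynomial is irreducible over Q. Its two roots generate a degree-2 extension, so [K:Q] = 2.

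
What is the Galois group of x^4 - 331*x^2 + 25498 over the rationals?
Gal(K/Q) = V_4 (Klein four-group, Z/2Z × Z/2Z)

f factors as (x^2 - 209)(x^2 - 122), so the splitting field is K = Q(sqrt(209), sqrt(122)). The elements 209, 122, 25498 are all non-squares in Q, so sqrt(209) and sqrt(122) generate independent quadratic extensions. Thus [K:Q] = 4 and Gal(K/Q) is generated by the two order-2 automorphisms sqrt(209) ↦ -sqrt(209) and sqrt(122) ↦ -sqrt(122), giving V_4.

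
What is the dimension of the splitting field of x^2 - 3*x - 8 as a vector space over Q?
[K:Q] = 2

The discriminant of x^2 + (-3)*x + (-8) is b^2 - 4c = 9 - (-32) = 41. Since 41 is not a perfect square in Q, the polynomial is irreducible over Q. Its two roots generate a degree-2 extension, so [K:Q] = 2.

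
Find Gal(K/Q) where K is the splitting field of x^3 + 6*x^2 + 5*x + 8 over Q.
Gal(K/Q) = S_3 (symmetric group of order 6)

Compute the discriminant of x^3 + (6)*x^2 + (5)*x + (8): Δ = -3920. Since Δ is not a rational square, the Galois group is not contained in A_3; it must be the full S_3 (irreducibility of the cubic rules out anything smaller).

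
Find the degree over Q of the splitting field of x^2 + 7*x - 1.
[K:Q] = 2

The discriminant of x^2 + (7)*x + (-1) is b^2 - 4c = 49 - (-4) = 53. Since 53 is not a perfect square in Q, the polynomial is irreducible over Q. Its two roots generate a degree-2 extension, so [K:Q] = 2.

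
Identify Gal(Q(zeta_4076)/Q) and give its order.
|Gal(Q(zeta_4076)/Q)| = phi(4076) = 2036; group ≅ (Z/4076Z)^* ≅ Z/2Z × Z/1018Z

The n-th cyclotomic polynomial Φ_4076(x) is the minimal polynomial of zeta_4076 over Q and has degree phi(4076) = 2036. So Q(zeta_4076) is a degree-2036 Galois extension with Galois group (Z/4076Z)^*. By CRT, (Z/4076Z)^* ≅ (Z/4Z)^* × (Z/1019Z)^*. Each prime-power unit group is (Z/4Z)^* ≅ Z/2Z; (Z/1019Z)^* ≅ Z/1018Z. Hence Gal(Q(zeta_4076)/Q) ≅ Z/2Z × Z/1018Z.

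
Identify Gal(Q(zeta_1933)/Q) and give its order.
|Gal(Q(zeta_1933)/Q)| = phi(1933) = 1932; group ≅ (Z/1933Z)^* ≅ Z/1932Z

The n-th cyclotomic polynomial Φ_1933(x) is the minimal polynomial of zeta_1933 over Q and has degree phi(1933) = 1932. So Q(zeta_1933) is a degree-1932 Galois extension with Galois group (Z/1933Z)^*. (Z/1933Z)^* is cyclic since 1933 is an odd prime power (or 4). Hence Gal(Q(zeta_1933)/Q) ≅ Z/1932Z.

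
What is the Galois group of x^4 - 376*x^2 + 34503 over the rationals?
Gal(K/Q) = V_4 (Klein four-group, Z/2Z × Z/2Z)

f factors as (x^2 - 159)(x^2 - 217), so the splitting field is K = Q(sqrt(159), sqrt(217)). The elements 159, 217, 34503 are all non-squares in Q, so sqrt(159) and sqrt(217) generate independent quadratic extensions. Thus [K:Q] = 4 and Gal(K/Q) is generated by the two order-2 automorphisms sqrt(159) ↦ -sqrt(159) and sqrt(217) ↦ -sqrt(217), giving V_4.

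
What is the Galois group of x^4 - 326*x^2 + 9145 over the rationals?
Gal(K/Q) = V_4 (Klein four-group, Z/2Z × Z/2Z)

f factors as (x^2 - 31)(x^2 - 295), so the splitting field is K = Q(sqrt(31), sqrt(295)). The elements 31, 295, 9145 are all non-squares in Q, so sqrt(31) and sqrt(295) generate independent quadratic extensions. Thus [K:Q] = 4 and Gal(K/Q) is generated by the two order-2 automorphisms sqrt(31) ↦ -sqrt(31) and sqrt(295) ↦ -sqrt(295), giving V_4.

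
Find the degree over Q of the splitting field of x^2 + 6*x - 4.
[K:Q] = 2

The discriminant of x^2 + (6)*x + (-4) is b^2 - 4c = 36 - (-16) = 52. Since 52 is not a perfect square in Q, the polynomial is irreducible over Q. Its two roots generate a degree-2 extension, so [K:Q] = 2.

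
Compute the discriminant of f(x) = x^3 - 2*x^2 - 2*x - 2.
Δ = -268

For x^3 + a x^2 + b x + c the discriminant is Δ = 18 a b c - 4 a^3 c + a^2 b^2 - 4 b^3 - 27 c^2.
Plug a = -2, b = -2, c = -2:
  18*(-2)*(-2)*(-2) - 4*(-2)^3*(-2) + (-2)^2*(-2)^2 - 4*(-2)^3 - 27*(-2)^2
  = -144 + (-64) + 16 + (32) + (-108)
  = -268.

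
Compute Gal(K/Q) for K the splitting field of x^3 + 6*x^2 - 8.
Gal(K/Q) = A_3 (cyclic of order 3)

Compute the discriminant of x^3 + (6)*x^2 + (0)*x + (-8): Δ = 5184. Since Δ is a perfect square (Δ = 72^2), the Galois group is contained in A_3. Irreducibility forces the group to be transitive on three roots, so Gal = A_3.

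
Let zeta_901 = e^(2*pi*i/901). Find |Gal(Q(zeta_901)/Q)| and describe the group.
|Gal(Q(zeta_901)/Q)| = phi(901) = 832; group ≅ (Z/901Z)^* ≅ Z/16Z × Z/52Z

The n-th cyclotomic polynomial Φ_901(x) is the minimal polynomial of zeta_901 over Q and has degree phi(901) = 832. So Q(zeta_901) is a degree-832 Galois extension with Galois group (Z/901Z)^*. By CRT, (Z/901Z)^* ≅ (Z/17Z)^* × (Z/53Z)^*. Each prime-power unit group is (Z/17Z)^* ≅ Z/16Z; (Z/53Z)^* ≅ Z/52Z. Hence Gal(Q(zeta_901)/Q) ≅ Z/16Z × Z/52Z.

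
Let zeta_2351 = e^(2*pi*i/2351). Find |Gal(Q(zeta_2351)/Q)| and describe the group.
|Gal(Q(zeta_2351)/Q)| = phi(2351) = 2350; group ≅ (Z/2351Z)^* ≅ Z/2350Z

The n-th cyclotomic polynomial Φ_2351(x) is the minimal polynomial of zeta_2351 over Q and has degree phi(2351) = 2350. So Q(zeta_2351) is a degree-2350 Galois extension with Galois group (Z/2351Z)^*. (Z/2351Z)^* is cyclic since 2351 is an odd prime power (or 4). Hence Gal(Q(zeta_2351)/Q) ≅ Z/2350Z.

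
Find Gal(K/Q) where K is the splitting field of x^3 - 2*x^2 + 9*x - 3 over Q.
Gal(K/Q) = S_3 (symmetric group of order 6)

Compute the discriminant of x^3 + (-2)*x^2 + (9)*x + (-3): Δ = -1959. Since Δ is not a rational square, the Galois group is not contained in A_3; it must be the full S_3 (irreducibility of the cubic rules out anything smaller).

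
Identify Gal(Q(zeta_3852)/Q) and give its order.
|Gal(Q(zeta_3852)/Q)| = phi(3852) = 1272; group ≅ (Z/3852Z)^* ≅ Z/2Z × Z/6Z × Z/106Z

The n-th cyclotomic polynomial Φ_3852(x) is the minimal polynomial of zeta_3852 over Q and has degree phi(3852) = 1272. So Q(zeta_3852) is a degree-1272 Galois extension with Galois group (Z/3852Z)^*. By CRT, (Z/3852Z)^* ≅ (Z/4Z)^* × (Z/9Z)^* × (Z/107Z)^*. Each prime-power unit group is (Z/4Z)^* ≅ Z/2Z; (Z/9Z)^* ≅ Z/6Z; (Z/107Z)^* ≅ Z/106Z. Hence Gal(Q(zeta_3852)/Q) ≅ Z/2Z × Z/6Z × Z/106Z.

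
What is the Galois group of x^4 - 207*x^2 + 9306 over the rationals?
Gal(K/Q) = V_4 (Klein four-group, Z/2Z × Z/2Z)

f factors as (x^2 - 141)(x^2 - 66), so the splitting field is K = Q(sqrt(141), sqrt(66)). The elements 141, 66, 9306 are all non-squares in Q, so sqrt(141) and sqrt(66) generate independent quadratic extensions. Thus [K:Q] = 4 and Gal(K/Q) is generated by the two order-2 automorphisms sqrt(141) ↦ -sqrt(141) and sqrt(66) ↦ -sqrt(66), giving V_4.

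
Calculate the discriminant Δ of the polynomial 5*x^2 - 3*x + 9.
Δ = -171

For a quadratic a x^2 + b x + c the discriminant is Δ = b^2 - 4ac = (-3)^2 - 4*(5)*(9) = 9 - (180) = -171.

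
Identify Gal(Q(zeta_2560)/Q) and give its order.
|Gal(Q(zeta_2560)/Q)| = phi(2560) = 1024; group ≅ (Z/2560Z)^* ≅ Z/2Z × Z/4Z × Z/128Z

The n-th cyclotomic polynomial Φ_2560(x) is the minimal polynomial of zeta_2560 over Q and has degree phi(2560) = 1024. So Q(zeta_2560) is a degree-1024 Galois extension with Galois group (Z/2560Z)^*. By CRT, (Z/2560Z)^* ≅ (Z/512Z)^* × (Z/5Z)^*. Each prime-power unit group is (Z/512Z)^* ≅ Z/2Z × Z/128Z; (Z/5Z)^* ≅ Z/4Z. Hence Gal(Q(zeta_2560)/Q) ≅ Z/2Z × Z/4Z × Z/128Z.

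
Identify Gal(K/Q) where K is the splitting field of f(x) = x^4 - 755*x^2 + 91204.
Gal(K/Q) = Z/2Z (cyclic of order 2)

f factors as (x^2 - 151)(x^2 - 604), so the splitting field is K = Q(sqrt(151), sqrt(604)). The squarefree part of 151 is 151 and the squarefree part of 604 is also 151, so sqrt(151) and sqrt(604) are both rational multiples of sqrt(151). Hence Q(sqrt(151)) = Q(sqrt(604)) = Q(sqrt(151)), and the splitting field collapses to a single degree-2 extension with Galois group Z/2Z.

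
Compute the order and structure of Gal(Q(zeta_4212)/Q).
|Gal(Q(zeta_4212)/Q)| = phi(4212) = 1296; group ≅ (Z/4212Z)^* ≅ Z/2Z × Z/12Z × Z/54Z

The n-th cyclotomic polynomial Φ_4212(x) is the minimal polynomial of zeta_4212 over Q and has degree phi(4212) = 1296. So Q(zeta_4212) is a degree-1296 Galois extension with Galois group (Z/4212Z)^*. By CRT, (Z/4212Z)^* ≅ (Z/4Z)^* × (Z/81Z)^* × (Z/13Z)^*. Each prime-power unit group is (Z/4Z)^* ≅ Z/2Z; (Z/81Z)^* ≅ Z/54Z; (Z/13Z)^* ≅ Z/12Z. Hence Gal(Q(zeta_4212)/Q) ≅ Z/2Z × Z/12Z × Z/54Z.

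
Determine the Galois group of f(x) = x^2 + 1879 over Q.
Gal(K/Q) = Z/2Z (cyclic of order 2)

x^2 + 1879 is irreducible over Q since -1879 is not a rational square. The splitting field Q(sqrt(-1879)) has degree 2 over Q, and its unique nontrivial automorphism is sqrt(-1879) ↦ -sqrt(-1879). Hence Gal(Q(sqrt(-1879))/Q) = Z/2Z.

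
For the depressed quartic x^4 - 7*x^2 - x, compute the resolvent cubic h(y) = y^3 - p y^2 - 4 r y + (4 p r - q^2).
h(y) = y^3 + 7*y^2 - 1

Identify coefficients: p = -7, q = -1, r = 0.
Plug into h(y) = y^3 - p y^2 - 4 r y + (4 p r - q^2):
  h(y) = y^3 - (-7) y^2 - 4*(0) y + (4*(-7)*(0) - (-1)^2)
       = y^3 + (7) y^2 + (0) y + (-1).
Simplifying: h(y) = y^3 + 7*y^2 - 1.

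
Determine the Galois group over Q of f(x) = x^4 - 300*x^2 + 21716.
Gal(K/Q) = V_4 (Klein four-group, Z/2Z × Z/2Z)

f factors as (x^2 - 178)(x^2 - 122), so the splitting field is K = Q(sqrt(178), sqrt(122)). The elements 178, 122, 21716 are all non-squares in Q, so sqrt(178) and sqrt(122) generate independent quadratic extensions. Thus [K:Q] = 4 and Gal(K/Q) is generated by the two order-2 automorphisms sqrt(178) ↦ -sqrt(178) and sqrt(122) ↦ -sqrt(122), giving V_4.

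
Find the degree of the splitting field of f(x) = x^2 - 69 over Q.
[K:Q] = 2

The polynomial x^2 - 69 is irreducible over Q since 69 is not a perfect square. Its splitting field is Q(sqrt(69)), which has degree 2 over Q.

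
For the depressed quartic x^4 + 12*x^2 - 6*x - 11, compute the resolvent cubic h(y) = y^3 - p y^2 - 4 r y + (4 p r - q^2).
h(y) = y^3 - 12*y^2 + 44*y - 564

Identify coefficients: p = 12, q = -6, r = -11.
Plug into h(y) = y^3 - p y^2 - 4 r y + (4 p r - q^2):
  h(y) = y^3 - (12) y^2 - 4*(-11) y + (4*(12)*(-11) - (-6)^2)
       = y^3 + (-12) y^2 + (44) y + (-564).
Simplifying: h(y) = y^3 - 12*y^2 + 44*y - 564.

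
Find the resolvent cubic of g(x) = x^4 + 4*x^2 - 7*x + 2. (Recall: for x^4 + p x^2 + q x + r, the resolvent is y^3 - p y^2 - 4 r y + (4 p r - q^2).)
h(y) = y^3 - 4*y^2 - 8*y - 17

Identify coefficients: p = 4, q = -7, r = 2.
Plug into h(y) = y^3 - p y^2 - 4 r y + (4 p r - q^2):
  h(y) = y^3 - (4) y^2 - 4*(2) y + (4*(4)*(2) - (-7)^2)
       = y^3 + (-4) y^2 + (-8) y + (-17).
Simplifying: h(y) = y^3 - 4*y^2 - 8*y - 17.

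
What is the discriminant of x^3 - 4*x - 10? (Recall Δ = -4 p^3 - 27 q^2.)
Δ = -2444

For a depressed cubic x^3 + p x + q the discriminant is Δ = -4 p^3 - 27 q^2 = -4*(-4)^3 - 27*(-10)^2 = 256 - 2700 = -2444.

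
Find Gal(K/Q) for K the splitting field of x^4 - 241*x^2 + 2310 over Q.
Gal(K/Q) = V_4 (Klein four-group, Z/2Z × Z/2Z)

f factors as (x^2 - 10)(x^2 - 231), so the splitting field is K = Q(sqrt(10), sqrt(231)). The elements 10, 231, 2310 are all non-squares in Q, so sqrt(10) and sqrt(231) generate independent quadratic extensions. Thus [K:Q] = 4 and Gal(K/Q) is generated by the two order-2 automorphisms sqrt(10) ↦ -sqrt(10) and sqrt(231) ↦ -sqrt(231), giving V_4.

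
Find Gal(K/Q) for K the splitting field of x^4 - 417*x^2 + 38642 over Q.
Gal(K/Q) = V_4 (Klein four-group, Z/2Z × Z/2Z)

f factors as (x^2 - 139)(x^2 - 278), so the splitting field is K = Q(sqrt(139), sqrt(278)). The elements 139, 278, 38642 are all non-squares in Q, so sqrt(139) and sqrt(278) generate independent quadratic extensions. Thus [K:Q] = 4 and Gal(K/Q) is generated by the two order-2 automorphisms sqrt(139) ↦ -sqrt(139) and sqrt(278) ↦ -sqrt(278), giving V_4.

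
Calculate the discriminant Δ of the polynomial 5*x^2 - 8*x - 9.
Δ = 244

For a quadratic a x^2 + b x + c the discriminant is Δ = b^2 - 4ac = (-8)^2 - 4*(5)*(-9) = 64 - (-180) = 244.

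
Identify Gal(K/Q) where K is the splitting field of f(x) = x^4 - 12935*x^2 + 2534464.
Gal(K/Q) = Z/2Z (cyclic of order 2)

f factors as (x^2 - 12736)(x^2 - 199), so the splitting field is K = Q(sqrt(12736), sqrt(199)). The squarefree part of 12736 is 199 and the squarefree part of 199 is also 199, so sqrt(12736) and sqrt(199) are both rational multiples of sqrt(199). Hence Q(sqrt(12736)) = Q(sqrt(199)) = Q(sqrt(199)), and the splitting field collapses to a single degree-2 extension with Galois group Z/2Z.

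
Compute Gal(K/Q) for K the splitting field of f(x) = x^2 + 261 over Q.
Gal(K/Q) = Z/2Z (cyclic of order 2)

x^2 + 261 is irreducible over Q since -261 is not a rational square. The splitting field Q(sqrt(-261)) has degree 2 over Q, and its unique nontrivial automorphism is sqrt(-261) ↦ -sqrt(-261). Hence Gal(Q(sqrt(-261))/Q) = Z/2Z.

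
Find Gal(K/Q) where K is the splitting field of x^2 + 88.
Gal(K/Q) = Z/2Z (cyclic of order 2)

x^2 + 88 is irreducible over Q since -88 is not a rational square. The splitting field Q(sqrt(-88)) has degree 2 over Q, and its unique nontrivial automorphism is sqrt(-88) ↦ -sqrt(-88). Hence Gal(Q(sqrt(-88))/Q) = Z/2Z.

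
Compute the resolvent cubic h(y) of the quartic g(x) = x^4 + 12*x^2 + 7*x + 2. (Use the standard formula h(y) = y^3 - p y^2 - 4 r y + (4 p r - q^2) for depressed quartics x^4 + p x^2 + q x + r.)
h(y) = y^3 - 12*y^2 - 8*y + 47

Identify coefficients: p = 12, q = 7, r = 2.
Plug into h(y) = y^3 - p y^2 - 4 r y + (4 p r - q^2):
  h(y) = y^3 - (12) y^2 - 4*(2) y + (4*(12)*(2) - (7)^2)
       = y^3 + (-12) y^2 + (-8) y + (47).
Simplifying: h(y) = y^3 - 12*y^2 - 8*y + 47.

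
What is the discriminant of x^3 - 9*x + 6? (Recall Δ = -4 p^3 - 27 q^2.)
Δ = 1944

For a depressed cubic x^3 + p x + q the discriminant is Δ = -4 p^3 - 27 q^2 = -4*(-9)^3 - 27*(6)^2 = 2916 - 972 = 1944.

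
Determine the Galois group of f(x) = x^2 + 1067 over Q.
Gal(K/Q) = Z/2Z (cyclic of order 2)

x^2 + 1067 is irreducible over Q since -1067 is not a rational square. The splitting field Q(sqrt(-1067)) has degree 2 over Q, and its unique nontrivial automorphism is sqrt(-1067) ↦ -sqrt(-1067). Hence Gal(Q(sqrt(-1067))/Q) = Z/2Z.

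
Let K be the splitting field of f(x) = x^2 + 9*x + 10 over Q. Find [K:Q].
[K:Q] = 2

The discriminant of x^2 + (9)*x + (10) is b^2 - 4c = 81 - (40) = 41. Since 41 is not a perfect square in Q, the polynomial is irreducible over Q. Its two roots generate a degree-2 extension, so [K:Q] = 2.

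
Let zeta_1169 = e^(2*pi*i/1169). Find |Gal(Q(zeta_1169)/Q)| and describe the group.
|Gal(Q(zeta_1169)/Q)| = phi(1169) = 996; group ≅ (Z/1169Z)^* ≅ Z/6Z × Z/166Z

The n-th cyclotomic polynomial Φ_1169(x) is the minimal polynomial of zeta_1169 over Q and has degree phi(1169) = 996. So Q(zeta_1169) is a degree-996 Galois extension with Galois group (Z/1169Z)^*. By CRT, (Z/1169Z)^* ≅ (Z/7Z)^* × (Z/167Z)^*. Each prime-power unit group is (Z/7Z)^* ≅ Z/6Z; (Z/167Z)^* ≅ Z/166Z. Hence Gal(Q(zeta_1169)/Q) ≅ Z/6Z × Z/166Z.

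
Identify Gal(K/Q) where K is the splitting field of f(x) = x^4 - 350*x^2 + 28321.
Gal(K/Q) = V_4 (Klein four-group, Z/2Z × Z/2Z)

f factors as (x^2 - 127)(x^2 - 223), so the splitting field is K = Q(sqrt(127), sqrt(223)). The elements 127, 223, 28321 are all non-squares in Q, so sqrt(127) and sqrt(223) generate independent quadratic extensions. Thus [K:Q] = 4 and Gal(K/Q) is generated by the two order-2 automorphisms sqrt(127) ↦ -sqrt(127) and sqrt(223) ↦ -sqrt(223), giving V_4.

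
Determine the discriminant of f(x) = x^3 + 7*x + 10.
Δ = -4072

For a depressed cubic x^3 + p x + q the discriminant is Δ = -4 p^3 - 27 q^2 = -4*(7)^3 - 27*(10)^2 = -1372 - 2700 = -4072.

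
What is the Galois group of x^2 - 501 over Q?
Gal(K/Q) = Z/2Z (cyclic of order 2)

x^2 - 501 is irreducible over Q since 501 is not a rational square. The splitting field Q(sqrt(501)) has degree 2 over Q, and its unique nontrivial automorphism is sqrt(501) ↦ -sqrt(501). Hence Gal(Q(sqrt(501))/Q) = Z/2Z.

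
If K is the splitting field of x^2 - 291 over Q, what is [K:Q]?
[K:Q] = 2

The polynomial x^2 - 291 is irreducible over Q since 291 is not a perfect square. Its splitting field is Q(sqrt(291)), which has degree 2 over Q.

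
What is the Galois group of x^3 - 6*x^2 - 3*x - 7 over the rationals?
Gal(K/Q) = S_3 (symmetric group of order 6)

Compute the discriminant of x^3 + (-6)*x^2 + (-3)*x + (-7): Δ = -9207. Since Δ is not a rational square, the Galois group is not contained in A_3; it must be the full S_3 (irreducibility of the cubic rules out anything smaller).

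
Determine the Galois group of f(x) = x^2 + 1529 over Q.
Gal(K/Q) = Z/2Z (cyclic of order 2)

x^2 + 1529 is irreducible over Q since -1529 is not a rational square. The splitting field Q(sqrt(-1529)) has degree 2 over Q, and its unique nontrivial automorphism is sqrt(-1529) ↦ -sqrt(-1529). Hence Gal(Q(sqrt(-1529))/Q) = Z/2Z.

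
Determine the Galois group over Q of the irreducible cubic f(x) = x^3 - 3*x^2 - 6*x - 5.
Gal(K/Q) = S_3 (symmetric group of order 6)

Compute the discriminant of x^3 + (-3)*x^2 + (-6)*x + (-5): Δ = -1647. Since Δ is not a rational square, the Galois group is not contained in A_3; it must be the full S_3 (irreducibility of the cubic rules out anything smaller).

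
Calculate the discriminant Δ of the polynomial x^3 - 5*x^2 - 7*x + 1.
Δ = 3700

For x^3 + a x^2 + b x + c the discriminant is Δ = 18 a b c - 4 a^3 c + a^2 b^2 - 4 b^3 - 27 c^2.
Plug a = -5, b = -7, c = 1:
  18*(-5)*(-7)*(1) - 4*(-5)^3*(1) + (-5)^2*(-7)^2 - 4*(-7)^3 - 27*(1)^2
  = 630 + (500) + 1225 + (1372) + (-27)
  = 3700.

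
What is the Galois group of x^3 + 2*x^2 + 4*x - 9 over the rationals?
Gal(K/Q) = S_3 (symmetric group of order 6)

Compute the discriminant of x^3 + (2)*x^2 + (4)*x + (-9): Δ = -3387. Since Δ is not a rational square, the Galois group is not contained in A_3; it must be the full S_3 (irreducibility of the cubic rules out anything smaller).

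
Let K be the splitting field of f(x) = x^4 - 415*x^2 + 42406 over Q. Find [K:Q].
[K:Q] = 4

f factors as (x^2 - 182)(x^2 - 233); the splitting field is K = Q(sqrt(182), sqrt(233)). Since 182, 233, and 42406 are all non-squares in Q, the three subfields Q(sqrt(182)), Q(sqrt(233)), Q(sqrt(42406)) are distinct degree-2 extensions, so [K:Q] = 4 (Klein four Galois group).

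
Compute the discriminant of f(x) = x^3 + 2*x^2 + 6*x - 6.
Δ = -2796

For x^3 + a x^2 + b x + c the discriminant is Δ = 18 a b c - 4 a^3 c + a^2 b^2 - 4 b^3 - 27 c^2.
Plug a = 2, b = 6, c = -6:
  18*(2)*(6)*(-6) - 4*(2)^3*(-6) + (2)^2*(6)^2 - 4*(6)^3 - 27*(-6)^2
  = -1296 + (192) + 144 + (-864) + (-972)
  = -2796.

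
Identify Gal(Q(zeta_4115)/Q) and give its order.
|Gal(Q(zeta_4115)/Q)| = phi(4115) = 3288; group ≅ (Z/4115Z)^* ≅ Z/4Z × Z/822Z

The n-th cyclotomic polynomial Φ_4115(x) is the minimal polynomial of zeta_4115 over Q and has degree phi(4115) = 3288. So Q(zeta_4115) is a degree-3288 Galois extension with Galois group (Z/4115Z)^*. By CRT, (Z/4115Z)^* ≅ (Z/5Z)^* × (Z/823Z)^*. Each prime-power unit group is (Z/5Z)^* ≅ Z/4Z; (Z/823Z)^* ≅ Z/822Z. Hence Gal(Q(zeta_4115)/Q) ≅ Z/4Z × Z/822Z.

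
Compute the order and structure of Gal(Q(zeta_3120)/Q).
|Gal(Q(zeta_3120)/Q)| = phi(3120) = 768; group ≅ (Z/3120Z)^* ≅ Z/2Z × Z/2Z × Z/4Z × Z/4Z × Z/12Z

The n-th cyclotomic polynomial Φ_3120(x) is the minimal polynomial of zeta_3120 over Q and has degree phi(3120) = 768. So Q(zeta_3120) is a degree-768 Galois extension with Galois group (Z/3120Z)^*. By CRT, (Z/3120Z)^* ≅ (Z/16Z)^* × (Z/3Z)^* × (Z/5Z)^* × (Z/13Z)^*. Each prime-power unit group is (Z/16Z)^* ≅ Z/2Z × Z/4Z; (Z/3Z)^* ≅ Z/2Z; (Z/5Z)^* ≅ Z/4Z; (Z/13Z)^* ≅ Z/12Z. Hence Gal(Q(zeta_3120)/Q) ≅ Z/2Z × Z/2Z × Z/4Z × Z/4Z × Z/12Z.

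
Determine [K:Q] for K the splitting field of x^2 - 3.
[K:Q] = 2

The polynomial x^2 - 3 is irreducible over Q since 3 is not a perfect square. Its splitting field is Q(sqrt(3)), which has degree 2 over Q.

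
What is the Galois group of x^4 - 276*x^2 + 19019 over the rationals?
Gal(K/Q) = V_4 (Klein four-group, Z/2Z × Z/2Z)

f factors as (x^2 - 143)(x^2 - 133), so the splitting field is K = Q(sqrt(143), sqrt(133)). The elements 143, 133, 19019 are all non-squares in Q, so sqrt(143) and sqrt(133) generate independent quadratic extensions. Thus [K:Q] = 4 and Gal(K/Q) is generated by the two order-2 automorphisms sqrt(143) ↦ -sqrt(143) and sqrt(133) ↦ -sqrt(133), giving V_4.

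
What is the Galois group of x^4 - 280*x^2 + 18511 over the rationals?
Gal(K/Q) = V_4 (Klein four-group, Z/2Z × Z/2Z)

f factors as (x^2 - 173)(x^2 - 107), so the splitting field is K = Q(sqrt(173), sqrt(107)). The elements 173, 107, 18511 are all non-squares in Q, so sqrt(173) and sqrt(107) generate independent quadratic extensions. Thus [K:Q] = 4 and Gal(K/Q) is generated by the two order-2 automorphisms sqrt(173) ↦ -sqrt(173) and sqrt(107) ↦ -sqrt(107), giving V_4.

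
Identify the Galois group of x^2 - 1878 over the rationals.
Gal(K/Q) = Z/2Z (cyclic of order 2)

x^2 - 1878 is irreducible over Q since 1878 is not a rational square. The splitting field Q(sqrt(1878)) has degree 2 over Q, and its unique nontrivial automorphism is sqrt(1878) ↦ -sqrt(1878). Hence Gal(Q(sqrt(1878))/Q) = Z/2Z.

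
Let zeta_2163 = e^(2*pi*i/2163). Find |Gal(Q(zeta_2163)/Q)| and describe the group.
|Gal(Q(zeta_2163)/Q)| = phi(2163) = 1224; group ≅ (Z/2163Z)^* ≅ Z/2Z × Z/6Z × Z/102Z

The n-th cyclotomic polynomial Φ_2163(x) is the minimal polynomial of zeta_2163 over Q and has degree phi(2163) = 1224. So Q(zeta_2163) is a degree-1224 Galois extension with Galois group (Z/2163Z)^*. By CRT, (Z/2163Z)^* ≅ (Z/3Z)^* × (Z/7Z)^* × (Z/103Z)^*. Each prime-power unit group is (Z/3Z)^* ≅ Z/2Z; (Z/7Z)^* ≅ Z/6Z; (Z/103Z)^* ≅ Z/102Z. Hence Gal(Q(zeta_2163)/Q) ≅ Z/2Z × Z/6Z × Z/102Z.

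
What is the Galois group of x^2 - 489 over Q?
Gal(K/Q) = Z/2Z (cyclic of order 2)

x^2 - 489 is irreducible over Q since 489 is not a rational square. The splitting field Q(sqrt(489)) has degree 2 over Q, and its unique nontrivial automorphism is sqrt(489) ↦ -sqrt(489). Hence Gal(Q(sqrt(489))/Q) = Z/2Z.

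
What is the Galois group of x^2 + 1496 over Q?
Gal(K/Q) = Z/2Z (cyclic of order 2)

x^2 + 1496 is irreducible over Q since -1496 is not a rational square. The splitting field Q(sqrt(-1496)) has degree 2 over Q, and its unique nontrivial automorphism is sqrt(-1496) ↦ -sqrt(-1496). Hence Gal(Q(sqrt(-1496))/Q) = Z/2Z.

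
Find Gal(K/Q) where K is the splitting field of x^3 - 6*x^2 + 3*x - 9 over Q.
Gal(K/Q) = S_3 (symmetric group of order 6)

Compute the discriminant of x^3 + (-6)*x^2 + (3)*x + (-9): Δ = -6831. Since Δ is not a rational square, the Galois group is not contained in A_3; it must be the full S_3 (irreducibility of the cubic rules out anything smaller).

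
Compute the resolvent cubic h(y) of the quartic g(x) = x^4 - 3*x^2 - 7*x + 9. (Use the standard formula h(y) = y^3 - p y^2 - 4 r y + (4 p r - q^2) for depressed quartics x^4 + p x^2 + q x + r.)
h(y) = y^3 + 3*y^2 - 36*y - 157

Identify coefficients: p = -3, q = -7, r = 9.
Plug into h(y) = y^3 - p y^2 - 4 r y + (4 p r - q^2):
  h(y) = y^3 - (-3) y^2 - 4*(9) y + (4*(-3)*(9) - (-7)^2)
       = y^3 + (3) y^2 + (-36) y + (-157).
Simplifying: h(y) = y^3 + 3*y^2 - 36*y - 157.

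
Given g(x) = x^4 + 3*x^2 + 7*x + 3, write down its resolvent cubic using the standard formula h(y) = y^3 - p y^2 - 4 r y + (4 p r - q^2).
h(y) = y^3 - 3*y^2 - 12*y - 13

Identify coefficients: p = 3, q = 7, r = 3.
Plug into h(y) = y^3 - p y^2 - 4 r y + (4 p r - q^2):
  h(y) = y^3 - (3) y^2 - 4*(3) y + (4*(3)*(3) - (7)^2)
       = y^3 + (-3) y^2 + (-12) y + (-13).
Simplifying: h(y) = y^3 - 3*y^2 - 12*y - 13.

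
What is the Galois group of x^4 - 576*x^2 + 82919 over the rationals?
Gal(K/Q) = V_4 (Klein four-group, Z/2Z × Z/2Z)

f factors as (x^2 - 293)(x^2 - 283), so the splitting field is K = Q(sqrt(293), sqrt(283)). The elements 293, 283, 82919 are all non-squares in Q, so sqrt(293) and sqrt(283) generate independent quadratic extensions. Thus [K:Q] = 4 and Gal(K/Q) is generated by the two order-2 automorphisms sqrt(293) ↦ -sqrt(293) and sqrt(283) ↦ -sqrt(283), giving V_4.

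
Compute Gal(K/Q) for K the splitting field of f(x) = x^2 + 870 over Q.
Gal(K/Q) = Z/2Z (cyclic of order 2)

x^2 + 870 is irreducible over Q since -870 is not a rational square. The splitting field Q(sqrt(-870)) has degree 2 over Q, and its unique nontrivial automorphism is sqrt(-870) ↦ -sqrt(-870). Hence Gal(Q(sqrt(-870))/Q) = Z/2Z.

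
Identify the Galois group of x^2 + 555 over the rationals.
Gal(K/Q) = Z/2Z (cyclic of order 2)

x^2 + 555 is irreducible over Q since -555 is not a rational square. The splitting field Q(sqrt(-555)) has degree 2 over Q, and its unique nontrivial automorphism is sqrt(-555) ↦ -sqrt(-555). Hence Gal(Q(sqrt(-555))/Q) = Z/2Z.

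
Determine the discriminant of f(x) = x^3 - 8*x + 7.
Δ = 725

For a depressed cubic x^3 + p x + q the discriminant is Δ = -4 p^3 - 27 q^2 = -4*(-8)^3 - 27*(7)^2 = 2048 - 1323 = 725.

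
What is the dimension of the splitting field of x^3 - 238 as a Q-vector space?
[K:Q] = 6

x^3 - 238 has one real root r = 238^(1/3) and two complex roots r*zeta_3, r*zeta_3^2 where zeta_3 = e^(2*pi*i/3). The splitting field is Q(r, zeta_3). [Q(r):Q] = 3 and [Q(zeta_3):Q] = 2 with gcd = 1, so [Q(r, zeta_3):Q] = 3 * 2 = 6.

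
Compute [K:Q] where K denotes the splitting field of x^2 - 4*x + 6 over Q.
[K:Q] = 2

The discriminant of x^2 + (-4)*x + (6) is b^2 - 4c = 16 - (24) = -8. Since -8 is not a perfect square in Q, the polynomial is irreducible over Q. Its two roots generate a degree-2 extension, so [K:Q] = 2.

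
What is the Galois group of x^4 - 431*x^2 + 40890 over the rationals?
Gal(K/Q) = V_4 (Klein four-group, Z/2Z × Z/2Z)

f factors as (x^2 - 141)(x^2 - 290), so the splitting field is K = Q(sqrt(141), sqrt(290)). The elements 141, 290, 40890 are all non-squares in Q, so sqrt(141) and sqrt(290) generate independent quadratic extensions. Thus [K:Q] = 4 and Gal(K/Q) is generated by the two order-2 automorphisms sqrt(141) ↦ -sqrt(141) and sqrt(290) ↦ -sqrt(290), giving V_4.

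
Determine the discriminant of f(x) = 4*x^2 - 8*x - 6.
Δ = 160

For a quadratic a x^2 + b x + c the discriminant is Δ = b^2 - 4ac = (-8)^2 - 4*(4)*(-6) = 64 - (-96) = 160.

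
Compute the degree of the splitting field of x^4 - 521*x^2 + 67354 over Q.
[K:Q] = 4

f factors as (x^2 - 283)(x^2 - 238); the splitting field is K = Q(sqrt(283), sqrt(238)). Since 283, 238, and 67354 are all non-squares in Q, the three subfields Q(sqrt(283)), Q(sqrt(238)), Q(sqrt(67354)) are distinct degree-2 extensions, so [K:Q] = 4 (Klein four Galois group).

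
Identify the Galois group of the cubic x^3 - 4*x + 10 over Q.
Gal(K/Q) = S_3 (symmetric group of order 6)

Compute the discriminant of x^3 + (0)*x^2 + (-4)*x + (10): Δ = -2444. Since Δ is not a rational square, the Galois group is not contained in A_3; it must be the full S_3 (irreducibility of the cubic rules out anything smaller).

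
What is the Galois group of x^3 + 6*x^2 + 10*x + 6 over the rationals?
Gal(K/Q) = S_3 (symmetric group of order 6)

Compute the discriminant of x^3 + (6)*x^2 + (10)*x + (6): Δ = -76. Since Δ is not a rational square, the Galois group is not contained in A_3; it must be the full S_3 (irreducibility of the cubic rules out anything smaller).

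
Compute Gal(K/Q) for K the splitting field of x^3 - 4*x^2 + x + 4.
Gal(K/Q) = S_3 (symmetric group of order 6)

Compute the discriminant of x^3 + (-4)*x^2 + (1)*x + (4): Δ = 316. Since Δ is not a rational square, the Galois group is not contained in A_3; it must be the full S_3 (irreducibility of the cubic rules out anything smaller).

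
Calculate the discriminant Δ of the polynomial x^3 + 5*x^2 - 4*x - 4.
Δ = 3664

For x^3 + a x^2 + b x + c the discriminant is Δ = 18 a b c - 4 a^3 c + a^2 b^2 - 4 b^3 - 27 c^2.
Plug a = 5, b = -4, c = -4:
  18*(5)*(-4)*(-4) - 4*(5)^3*(-4) + (5)^2*(-4)^2 - 4*(-4)^3 - 27*(-4)^2
  = 1440 + (2000) + 400 + (256) + (-432)
  = 3664.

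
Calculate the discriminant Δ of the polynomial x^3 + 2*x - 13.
Δ = -4595

For a depressed cubic x^3 + p x + q the discriminant is Δ = -4 p^3 - 27 q^2 = -4*(2)^3 - 27*(-13)^2 = -32 - 4563 = -4595.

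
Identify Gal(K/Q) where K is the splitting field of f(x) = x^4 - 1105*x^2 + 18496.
Gal(K/Q) = Z/2Z (cyclic of order 2)

f factors as (x^2 - 17)(x^2 - 1088), so the splitting field is K = Q(sqrt(17), sqrt(1088)). The squarefree part of 17 is 17 and the squarefree part of 1088 is also 17, so sqrt(17) and sqrt(1088) are both rational multiples of sqrt(17). Hence Q(sqrt(17)) = Q(sqrt(1088)) = Q(sqrt(17)), and the splitting field collapses to a single degree-2 extension with Galois group Z/2Z.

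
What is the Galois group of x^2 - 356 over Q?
Gal(K/Q) = Z/2Z (cyclic of order 2)

x^2 - 356 is irreducible over Q since 356 is not a rational square. The splitting field Q(sqrt(356)) has degree 2 over Q, and its unique nontrivial automorphism is sqrt(356) ↦ -sqrt(356). Hence Gal(Q(sqrt(356))/Q) = Z/2Z.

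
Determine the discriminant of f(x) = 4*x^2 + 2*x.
Δ = 4

For a quadratic a x^2 + b x + c the discriminant is Δ = b^2 - 4ac = (2)^2 - 4*(4)*(0) = 4 - (0) = 4.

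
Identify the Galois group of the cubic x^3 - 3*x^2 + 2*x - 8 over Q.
Gal(K/Q) = S_3 (symmetric group of order 6)

Compute the discriminant of x^3 + (-3)*x^2 + (2)*x + (-8): Δ = -1724. Since Δ is not a rational square, the Galois group is not contained in A_3; it must be the full S_3 (irreducibility of the cubic rules out anything smaller).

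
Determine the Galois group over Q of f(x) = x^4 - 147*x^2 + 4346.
Gal(K/Q) = V_4 (Klein four-group, Z/2Z × Z/2Z)

f factors as (x^2 - 106)(x^2 - 41), so the splitting field is K = Q(sqrt(106), sqrt(41)). The elements 106, 41, 4346 are all non-squares in Q, so sqrt(106) and sqrt(41) generate independent quadratic extensions. Thus [K:Q] = 4 and Gal(K/Q) is generated by the two order-2 automorphisms sqrt(106) ↦ -sqrt(106) and sqrt(41) ↦ -sqrt(41), giving V_4.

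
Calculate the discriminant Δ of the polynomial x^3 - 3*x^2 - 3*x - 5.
Δ = -1836

For x^3 + a x^2 + b x + c the discriminant is Δ = 18 a b c - 4 a^3 c + a^2 b^2 - 4 b^3 - 27 c^2.
Plug a = -3, b = -3, c = -5:
  18*(-3)*(-3)*(-5) - 4*(-3)^3*(-5) + (-3)^2*(-3)^2 - 4*(-3)^3 - 27*(-5)^2
  = -810 + (-540) + 81 + (108) + (-675)
  = -1836.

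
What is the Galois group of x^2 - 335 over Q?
Gal(K/Q) = Z/2Z (cyclic of order 2)

x^2 - 335 is irreducible over Q since 335 is not a rational square. The splitting field Q(sqrt(335)) has degree 2 over Q, and its unique nontrivial automorphism is sqrt(335) ↦ -sqrt(335). Hence Gal(Q(sqrt(335))/Q) = Z/2Z.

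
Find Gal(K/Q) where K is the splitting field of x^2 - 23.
Gal(K/Q) = Z/2Z (cyclic of order 2)

x^2 - 23 is irreducible over Q since 23 is not a rational square. The splitting field Q(sqrt(23)) has degree 2 over Q, and its unique nontrivial automorphism is sqrt(23) ↦ -sqrt(23). Hence Gal(Q(sqrt(23))/Q) = Z/2Z.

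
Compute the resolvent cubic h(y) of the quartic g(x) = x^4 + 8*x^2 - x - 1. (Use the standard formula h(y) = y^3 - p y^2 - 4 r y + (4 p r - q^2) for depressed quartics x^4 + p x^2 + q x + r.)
h(y) = y^3 - 8*y^2 + 4*y - 33

Identify coefficients: p = 8, q = -1, r = -1.
Plug into h(y) = y^3 - p y^2 - 4 r y + (4 p r - q^2):
  h(y) = y^3 - (8) y^2 - 4*(-1) y + (4*(8)*(-1) - (-1)^2)
       = y^3 + (-8) y^2 + (4) y + (-33).
Simplifying: h(y) = y^3 - 8*y^2 + 4*y - 33.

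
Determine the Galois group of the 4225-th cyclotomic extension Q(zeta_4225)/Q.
|Gal(Q(zeta_4225)/Q)| = phi(4225) = 3120; group ≅ (Z/4225Z)^* ≅ Z/20Z × Z/156Z

The n-th cyclotomic polynomial Φ_4225(x) is the minimal polynomial of zeta_4225 over Q and has degree phi(4225) = 3120. So Q(zeta_4225) is a degree-3120 Galois extension with Galois group (Z/4225Z)^*. By CRT, (Z/4225Z)^* ≅ (Z/25Z)^* × (Z/169Z)^*. Each prime-power unit group is (Z/25Z)^* ≅ Z/20Z; (Z/169Z)^* ≅ Z/156Z. Hence Gal(Q(zeta_4225)/Q) ≅ Z/20Z × Z/156Z.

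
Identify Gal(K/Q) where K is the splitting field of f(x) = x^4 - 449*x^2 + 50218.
Gal(K/Q) = V_4 (Klein four-group, Z/2Z × Z/2Z)

f factors as (x^2 - 211)(x^2 - 238), so the splitting field is K = Q(sqrt(211), sqrt(238)). The elements 211, 238, 50218 are all non-squares in Q, so sqrt(211) and sqrt(238) generate independent quadratic extensions. Thus [K:Q] = 4 and Gal(K/Q) is generated by the two order-2 automorphisms sqrt(211) ↦ -sqrt(211) and sqrt(238) ↦ -sqrt(238), giving V_4.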